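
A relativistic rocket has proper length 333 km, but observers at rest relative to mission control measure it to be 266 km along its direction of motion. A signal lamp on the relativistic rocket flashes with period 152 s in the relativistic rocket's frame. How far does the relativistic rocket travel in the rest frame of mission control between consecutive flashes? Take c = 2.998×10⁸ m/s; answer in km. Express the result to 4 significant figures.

3.432×10^7 km

γ = L₀/L = 333/266 = 1.25188.
β = √(1 − 1/γ²) = 0.6016. Lab-frame period = γτ = 1.25188×152 s = 190.29 s. Distance = βc × γτ = 0.6016 × 2.998×10⁸ m/s × 190.29 s = 3.4321×10^10 m = 3.432×10^7 km.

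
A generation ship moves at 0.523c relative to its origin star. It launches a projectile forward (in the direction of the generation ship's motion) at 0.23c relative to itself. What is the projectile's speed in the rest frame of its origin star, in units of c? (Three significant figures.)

0.672c

In units of c, u = (u' + v)/(1 + u'v) with u' = 0.23 and v = 0.523.
Numerator: 0.23 + 0.523 = 0.753. Denominator: 1 + (0.23)(0.523) = 1.12029.
u = 0.753/1.12029 = 0.67215, so the speed is 0.672c.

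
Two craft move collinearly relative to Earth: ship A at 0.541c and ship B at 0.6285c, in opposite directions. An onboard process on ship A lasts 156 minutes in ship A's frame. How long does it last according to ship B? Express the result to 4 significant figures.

The velocity of ship A relative to ship B is (0.541 + 0.6285)c / (1 + 0.541×0.6285) = 0.87275c; relative speed 0.87275c.
γ for this relative speed: γ = 1/√(1 − 0.761693) = 2.0485.
Ship A's interval is proper; time dilation gives Δt_B = γΔτ = 2.0485 × 156 minutes = 319.6 minutes.

319.6 minutes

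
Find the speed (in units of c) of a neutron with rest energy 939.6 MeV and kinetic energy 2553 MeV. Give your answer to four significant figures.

0.9631c

γ = 1 + K/(mc²) = 1 + 2553/939.6 = 3.7171.
β = √(1 − 1/γ²) = √(1 − 0.0723755) = √0.9276245 = 0.9631.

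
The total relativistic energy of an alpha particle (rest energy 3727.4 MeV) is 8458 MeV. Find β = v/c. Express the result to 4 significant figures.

0.8977

Total energy E = γmc² gives γ = 8458/3727.4 = 2.2691.
Hence β = √(1 − 1/γ²) = √(1 − 0.194219) = √0.805781 = 0.8977.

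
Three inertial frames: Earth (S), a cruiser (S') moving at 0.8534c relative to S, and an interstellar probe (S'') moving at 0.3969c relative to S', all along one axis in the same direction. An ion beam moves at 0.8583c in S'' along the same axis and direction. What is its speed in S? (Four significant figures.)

0.9948c

First combine the ion beam and interstellar probe (S''→S'): u₁ = (0.8583 + 0.3969)/(1 + 0.8583×0.3969) = 1.2552/1.34065927 = 0.93626.
Then combine with the cruiser (S'→S): u = (0.93626 + 0.8534)/(1 + 0.93626×0.8534) = 1.78966/1.799004284 = 0.99481.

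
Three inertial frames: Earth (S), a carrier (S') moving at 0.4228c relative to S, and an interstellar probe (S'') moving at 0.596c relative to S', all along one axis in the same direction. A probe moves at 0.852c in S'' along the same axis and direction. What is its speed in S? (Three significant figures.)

0.984c

Apply u = (u'+v)/(1+u'v) twice. Probe in the carrier frame: (0.852+0.596)/(1+0.852·0.596) = 1.448/1.507792 = 0.96034c.
That velocity, transformed to the rest frame of Earth: (0.96034+0.4228)/(1+0.96034·0.4228) = 1.38314/1.406031752 = 0.98372c.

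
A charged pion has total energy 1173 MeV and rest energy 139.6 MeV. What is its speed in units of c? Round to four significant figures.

γ = E/(mc²) = 1173/139.6 = 8.4026.
β = √(1 − 1/γ²) = √(1 − 0.0141636) = √0.9858364 = 0.9929.

0.9929c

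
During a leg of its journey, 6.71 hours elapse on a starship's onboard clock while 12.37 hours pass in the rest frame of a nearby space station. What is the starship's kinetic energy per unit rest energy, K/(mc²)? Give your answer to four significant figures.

The time-dilation ratio gives γ = 12.37/6.71 = 1.84352.
Since K = (γ−1)mc², K/(mc²) = 1.84352 − 1 = 0.8435.

0.8435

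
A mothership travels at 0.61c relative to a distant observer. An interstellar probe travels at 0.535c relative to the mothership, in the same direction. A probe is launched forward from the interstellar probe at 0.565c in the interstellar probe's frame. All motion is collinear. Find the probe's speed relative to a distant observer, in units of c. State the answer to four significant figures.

0.9600c

Compose velocities in two stages. Stage 1 (into S'): u₁ = (0.565+0.535)/(1+0.565×0.535) = 0.84468.
Stage 2 (into S): u = (0.84468+0.61)/(1+0.84468×0.61) = 0.96002, so the speed is 0.9600c.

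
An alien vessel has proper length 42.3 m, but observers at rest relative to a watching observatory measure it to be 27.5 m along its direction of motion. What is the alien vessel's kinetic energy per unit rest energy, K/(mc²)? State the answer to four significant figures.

γ = L₀/L = 42.3/27.5 = 1.53818.
Since K = (γ−1)mc², K/(mc²) = 1.53818 − 1 = 0.5382.

0.5382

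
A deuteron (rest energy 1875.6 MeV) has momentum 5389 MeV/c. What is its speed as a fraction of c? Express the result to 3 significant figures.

pc/(mc²) = 5389/1875.6 = 2.8732 = βγ = β/√(1−β²).
So β² = x²/(1 + x²) with x = 2.8732: x² = 8.25528, β² = 8.25528/9.25528 = 0.891954, β = 0.944.

0.944c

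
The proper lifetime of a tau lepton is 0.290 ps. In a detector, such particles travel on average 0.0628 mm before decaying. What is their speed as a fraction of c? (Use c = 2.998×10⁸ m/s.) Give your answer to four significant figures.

Lab distance = (lab lifetime)·v = γτ·βc, so βγ = d/(cτ) = 6.280×10^-5/(2.998×10⁸ × 2.900×10^-13) = 0.72232.
With βγ = 0.72232: γ² = 1 + (βγ)² = 1.521746, and β = (βγ)/γ = 0.72232/1.23359 = 0.5855.

0.5855c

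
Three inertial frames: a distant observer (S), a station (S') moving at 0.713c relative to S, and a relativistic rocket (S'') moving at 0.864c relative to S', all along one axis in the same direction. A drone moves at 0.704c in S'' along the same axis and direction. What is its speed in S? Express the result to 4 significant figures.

Apply u = (u'+v)/(1+u'v) twice. Drone in the station frame: (0.704+0.864)/(1+0.704·0.864) = 1.568/1.608256 = 0.97497c.
That velocity, transformed to the rest frame of a distant observer: (0.97497+0.713)/(1+0.97497·0.713) = 1.68797/1.69515361 = 0.99576c.

0.9958c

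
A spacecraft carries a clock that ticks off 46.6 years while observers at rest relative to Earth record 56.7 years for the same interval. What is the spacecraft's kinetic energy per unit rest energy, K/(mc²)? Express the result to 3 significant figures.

From Δt = γΔτ: γ = 56.7/46.6 = 1.21674.
Since K = (γ−1)mc², K/(mc²) = 1.21674 − 1 = 0.217.

0.217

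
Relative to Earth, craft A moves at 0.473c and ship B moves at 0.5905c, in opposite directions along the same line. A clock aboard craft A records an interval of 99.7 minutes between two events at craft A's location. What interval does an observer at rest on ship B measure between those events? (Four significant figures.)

179.4 minutes

Transform craft A's velocity into ship B's frame: (0.473 + 0.5905)/(1 + 0.473·0.5905) = 1.0635/1.2793065, so the relative speed is 0.83131c.
At |u| = 0.83131c, γ = (1 − 0.691076)^(−1/2) = 1.7992.
Craft A's interval is proper; time dilation gives Δt_B = γΔτ = 1.7992 × 99.7 minutes = 179.4 minutes.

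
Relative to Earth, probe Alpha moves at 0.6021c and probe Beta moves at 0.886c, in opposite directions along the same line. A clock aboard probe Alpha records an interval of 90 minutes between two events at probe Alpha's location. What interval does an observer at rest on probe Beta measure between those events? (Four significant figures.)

372.8 minutes

Speed of probe Alpha in probe Beta's frame: u = (v_A + v_B)/(1 + v_A v_B/c²) = (0.6021 + 0.886)/(1 + 0.6021×0.886) = 1.4881/1.5334606 = 0.97042; |u| = 0.97042c.
γ for this relative speed: γ = 1/√(1 − 0.941715) = 4.1421.
Probe Alpha's interval is proper; time dilation gives Δt_B = γΔτ = 4.1421 × 90 minutes = 372.8 minutes.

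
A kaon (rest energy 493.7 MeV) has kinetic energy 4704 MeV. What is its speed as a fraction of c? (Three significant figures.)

0.995c

K = (γ−1)mc², so γ = 1 + 4704/493.7 = 10.528.
Then v/c = √(1 − γ⁻²) = √(1 − 0.00902211) = √0.99097789 = 0.995.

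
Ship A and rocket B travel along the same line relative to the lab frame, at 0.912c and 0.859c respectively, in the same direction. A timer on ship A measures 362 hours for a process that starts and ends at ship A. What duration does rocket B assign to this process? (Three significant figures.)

Speed of ship A in rocket B's frame: u = (v_A − v_B)/(1 − v_A v_B/c²) = (0.912 − 0.859)/(1 − 0.912×0.859) = 0.053/0.216592 = 0.2447; |u| = 0.2447c.
γ for this relative speed: γ = 1/√(1 − 0.0598781) = 1.0314.
The clock on ship A records proper time, so rocket B measures Δt = γΔτ = 1.0314 × 362 = 373 hours.

373 hours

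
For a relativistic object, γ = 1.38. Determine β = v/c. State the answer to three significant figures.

0.689

β = √(1 − 1/γ²) = √(1 − 1/1.9044) = √0.4749 = 0.689.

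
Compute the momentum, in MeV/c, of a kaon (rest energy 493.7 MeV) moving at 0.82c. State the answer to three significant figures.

β² = 0.6724, so γ = 1/√0.3276 = 1.7471.
Momentum: p = γβ·mc = 1.7471 × 0.82 × 493.7 MeV/c = 707 MeV/c.

707 MeV/c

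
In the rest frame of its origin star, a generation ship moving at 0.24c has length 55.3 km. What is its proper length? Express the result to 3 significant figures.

γ = 1/√(1 − β²) = 1/√(1 − 0.0576) = 1/√0.9424 = 1/0.970773 = 1.0301.
Proper length: L₀ = γ·L = 1.0301 × 55.3 = 57.0 km.

57.0 km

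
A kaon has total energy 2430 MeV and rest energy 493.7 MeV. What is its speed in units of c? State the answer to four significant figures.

0.9791c

γ = E/(mc²) = 2430/493.7 = 4.922.
β = √(1 − 1/γ²) = √(1 − 0.0412778) = √0.9587222 = 0.9791.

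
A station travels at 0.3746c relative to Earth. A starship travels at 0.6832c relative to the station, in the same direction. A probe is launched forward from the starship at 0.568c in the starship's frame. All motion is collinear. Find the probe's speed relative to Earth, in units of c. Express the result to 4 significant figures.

Apply u = (u'+v)/(1+u'v) twice. Probe in the station frame: (0.568+0.6832)/(1+0.568·0.6832) = 1.2512/1.3880576 = 0.9014c.
That velocity, transformed to the rest frame of Earth: (0.9014+0.3746)/(1+0.9014·0.3746) = 1.276/1.33766444 = 0.9539c.

0.9539c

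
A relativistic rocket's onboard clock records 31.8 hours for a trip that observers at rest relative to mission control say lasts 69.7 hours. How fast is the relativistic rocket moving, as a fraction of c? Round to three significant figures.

0.890c

γ = Δt/Δτ = 69.7/31.8 = 2.1918.
β = √(1 − 1/γ²) = √(1 − 0.20816) = √0.79184 = 0.890.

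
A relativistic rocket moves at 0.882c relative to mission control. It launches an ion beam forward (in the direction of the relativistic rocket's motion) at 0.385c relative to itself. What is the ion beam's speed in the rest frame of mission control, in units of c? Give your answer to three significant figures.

0.946c

Relativistic velocity addition: u = (u' + v)/(1 + u'v/c²), with u' = 0.385c and v = 0.882c.
Numerator: 0.385 + 0.882 = 1.267. Denominator: 1 + (0.385)(0.882) = 1.33957.
u = 1.267/1.33957 = 0.94583, so the speed is 0.946c.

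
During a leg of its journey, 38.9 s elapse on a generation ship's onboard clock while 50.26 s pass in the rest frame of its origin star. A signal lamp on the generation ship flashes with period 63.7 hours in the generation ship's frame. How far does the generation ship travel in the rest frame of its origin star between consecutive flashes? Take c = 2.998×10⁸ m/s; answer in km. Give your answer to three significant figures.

From Δt = γΔτ: γ = 50.26/38.9 = 1.29203.
β = √(1 − 1/γ²) = 0.63322. Lab-frame period = γτ = 1.29203×63.7 hours = 82.302 hours. Distance = βc × γτ = 0.63322 × 2.998×10⁸ m/s × 296287.2 s = 5.6247×10^13 m = 5.62×10^10 km.

5.62×10^10 km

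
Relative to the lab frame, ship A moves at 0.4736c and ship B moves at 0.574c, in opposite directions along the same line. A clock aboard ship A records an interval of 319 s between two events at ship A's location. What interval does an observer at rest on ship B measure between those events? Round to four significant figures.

Transform ship A's velocity into ship B's frame: (0.4736 + 0.574)/(1 + 0.4736·0.574) = 1.0476/1.2718464, so the relative speed is 0.82368c.
At |u| = 0.82368c, γ = (1 − 0.678449)^(−1/2) = 1.7635.
Ship A's interval is proper; time dilation gives Δt_B = γΔτ = 1.7635 × 319 s = 562.6 s.

562.6 s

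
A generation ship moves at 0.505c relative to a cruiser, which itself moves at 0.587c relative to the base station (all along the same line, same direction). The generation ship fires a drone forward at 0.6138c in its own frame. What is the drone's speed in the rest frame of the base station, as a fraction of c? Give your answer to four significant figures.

0.9599c

Apply u = (u'+v)/(1+u'v) twice. Drone in the cruiser frame: (0.6138+0.505)/(1+0.6138·0.505) = 1.1188/1.309969 = 0.85407c.
That velocity, transformed to the rest frame of the base station: (0.85407+0.587)/(1+0.85407·0.587) = 1.44107/1.50133909 = 0.95986c.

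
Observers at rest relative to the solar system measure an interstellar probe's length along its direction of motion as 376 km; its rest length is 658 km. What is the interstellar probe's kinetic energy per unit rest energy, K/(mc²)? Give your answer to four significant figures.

Length contraction gives γ = L₀/L = 658/376 = 1.75.
Since K = (γ−1)mc², K/(mc²) = 1.75 − 1 = 0.7500.

0.7500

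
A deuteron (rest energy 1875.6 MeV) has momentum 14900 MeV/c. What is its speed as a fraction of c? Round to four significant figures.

βγ = pc/(mc²) = 14900/1875.6 = 7.9441.
Since γ² = 1 + (βγ)² = 64.1087, γ = √64.1087 = 8.00679, and β = (βγ)/γ = 7.9441/8.00679 = 0.9922.

0.9922c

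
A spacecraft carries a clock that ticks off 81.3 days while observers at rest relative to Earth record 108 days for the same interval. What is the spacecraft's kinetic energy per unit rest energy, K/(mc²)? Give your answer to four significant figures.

0.3284

The time-dilation ratio gives γ = 108/81.3 = 1.32841.
K/(mc²) = γ − 1 = 1.32841 − 1 = 0.3284.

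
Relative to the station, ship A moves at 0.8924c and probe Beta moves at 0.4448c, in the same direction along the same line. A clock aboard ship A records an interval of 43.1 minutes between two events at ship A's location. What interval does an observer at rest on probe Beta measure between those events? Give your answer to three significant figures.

64.3 minutes

The velocity of ship A relative to probe Beta is (0.8924 − 0.4448)c / (1 − 0.8924×0.4448) = 0.74221c; relative speed 0.74221c.
At |u| = 0.74221c, γ = (1 − 0.550876)^(−1/2) = 1.4922.
Ship A's interval is proper; time dilation gives Δt_B = γΔτ = 1.4922 × 43.1 minutes = 64.3 minutes.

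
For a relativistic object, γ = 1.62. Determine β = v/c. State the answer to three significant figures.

β = √(1 − 1/γ²) = √(1 − 1/2.6244) = √0.618961 = 0.787.

0.787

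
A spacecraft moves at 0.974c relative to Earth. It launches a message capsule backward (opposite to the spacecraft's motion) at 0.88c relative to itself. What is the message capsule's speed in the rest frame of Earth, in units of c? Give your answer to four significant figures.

Relativistic velocity addition: u = (u' + v)/(1 + u'v/c²), with u' = −0.88c and v = 0.974c.
Numerator: −0.88 + 0.974 = 0.094. Denominator: 1 + (−0.88)(0.974) = 0.14288.
u = 0.094/0.14288 = 0.65789, so the speed is 0.6579c.

0.6579c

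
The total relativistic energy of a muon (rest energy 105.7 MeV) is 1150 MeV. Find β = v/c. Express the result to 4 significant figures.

Total energy E = γmc² gives γ = 1150/105.7 = 10.88.
Hence β = √(1 − 1/γ²) = √(1 − 0.00844777) = √0.99155223 = 0.9958.

0.9958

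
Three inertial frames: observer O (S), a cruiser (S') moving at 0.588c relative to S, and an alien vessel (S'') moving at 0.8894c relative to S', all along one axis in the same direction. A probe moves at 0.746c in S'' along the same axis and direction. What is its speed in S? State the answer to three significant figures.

0.996c

First combine the probe and alien vessel (S''→S'): u₁ = (0.746 + 0.8894)/(1 + 0.746×0.8894) = 1.6354/1.6634924 = 0.98311.
Then combine with the cruiser (S'→S): u = (0.98311 + 0.588)/(1 + 0.98311×0.588) = 1.57111/1.57806868 = 0.99559.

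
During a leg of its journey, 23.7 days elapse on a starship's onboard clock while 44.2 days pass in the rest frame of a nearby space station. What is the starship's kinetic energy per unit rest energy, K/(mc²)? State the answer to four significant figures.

γ = Δt/Δτ = 44.2/23.7 = 1.86498.
Since K = (γ−1)mc², K/(mc²) = 1.86498 − 1 = 0.8650.

0.8650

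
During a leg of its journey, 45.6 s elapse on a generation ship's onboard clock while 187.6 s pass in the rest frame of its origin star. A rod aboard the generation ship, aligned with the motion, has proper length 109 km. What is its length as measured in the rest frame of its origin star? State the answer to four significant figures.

From Δt = γΔτ: γ = 187.6/45.6 = 4.11404.
L = L₀/γ = 109/4.11404 = 26.49 km.

26.49 km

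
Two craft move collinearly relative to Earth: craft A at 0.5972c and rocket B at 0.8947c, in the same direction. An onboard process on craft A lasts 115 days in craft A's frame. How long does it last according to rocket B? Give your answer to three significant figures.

The velocity of craft A relative to rocket B is (0.5972 − 0.8947)c / (1 − 0.5972×0.8947) = −0.63884c; relative speed 0.63884c.
At |u| = 0.63884c, γ = (1 − 0.408117)^(−1/2) = 1.2998.
The clock on craft A records proper time, so rocket B measures Δt = γΔτ = 1.2998 × 115 = 149 days.

149 days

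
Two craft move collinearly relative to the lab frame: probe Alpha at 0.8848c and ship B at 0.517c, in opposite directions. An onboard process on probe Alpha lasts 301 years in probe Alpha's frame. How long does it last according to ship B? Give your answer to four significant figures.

Speed of probe Alpha in ship B's frame: u = (v_A + v_B)/(1 + v_A v_B/c²) = (0.8848 + 0.517)/(1 + 0.8848×0.517) = 1.4018/1.4574416 = 0.96182; |u| = 0.96182c.
At |u| = 0.96182c, γ = (1 − 0.925098)^(−1/2) = 3.6539.
The clock on probe Alpha records proper time, so ship B measures Δt = γΔτ = 3.6539 × 301 = 1100 years.

1100 years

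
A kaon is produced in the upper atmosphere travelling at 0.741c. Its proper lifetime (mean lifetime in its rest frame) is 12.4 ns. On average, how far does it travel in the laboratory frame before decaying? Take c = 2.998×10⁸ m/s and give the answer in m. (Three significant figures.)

γ = 1/√(1 − β²) = 1/√(1 − 0.549081) = 1/√0.450919 = 1/0.671505 = 1.4892.
Lab-frame lifetime: Δt = γτ = 1.4892 × 12.4 ns = 18.466 ns.
Distance: d = vΔt = 0.741 × 2.998×10⁸ m/s × 1.8466×10^-8 s = 4.10 m.

4.10 m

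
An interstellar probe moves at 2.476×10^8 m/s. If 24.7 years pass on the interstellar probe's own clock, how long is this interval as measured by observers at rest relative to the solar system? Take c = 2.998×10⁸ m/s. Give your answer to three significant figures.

43.8 years

β = v/c = (2.476×10^8 m/s)/(2.998×10⁸ m/s) = 0.825884.
Lorentz factor: γ = (1 − 0.6820844)^(−1/2) = 1.7736.
The onboard clock measures proper time, so the interval in the rest frame of the solar system is dilated: Δt = γ·Δτ = 1.7736 × 24.7 years = 43.8 years.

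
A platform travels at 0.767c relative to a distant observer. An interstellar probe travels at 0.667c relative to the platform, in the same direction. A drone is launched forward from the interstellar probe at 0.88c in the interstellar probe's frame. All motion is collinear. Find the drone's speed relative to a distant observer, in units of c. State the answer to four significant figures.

0.9966c

Compose velocities in two stages. Stage 1 (into S'): u₁ = (0.88+0.667)/(1+0.88×0.667) = 0.97482.
Stage 2 (into S): u = (0.97482+0.767)/(1+0.97482×0.767) = 0.99664, so the speed is 0.9966c.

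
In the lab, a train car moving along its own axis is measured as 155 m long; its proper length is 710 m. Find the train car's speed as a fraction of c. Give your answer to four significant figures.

Length contraction gives γ = L₀/L = 710/155 = 4.5806.
β = √(1 − 1/γ²) = √0.95234 = 0.9759.

0.9759c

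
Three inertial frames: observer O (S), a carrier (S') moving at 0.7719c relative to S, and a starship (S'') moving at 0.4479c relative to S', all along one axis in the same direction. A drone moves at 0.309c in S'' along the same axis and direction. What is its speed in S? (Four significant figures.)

0.9495c

Compose velocities in two stages. Stage 1 (into S'): u₁ = (0.309+0.4479)/(1+0.309×0.4479) = 0.66488.
Stage 2 (into S): u = (0.66488+0.7719)/(1+0.66488×0.7719) = 0.94948, so the speed is 0.9495c.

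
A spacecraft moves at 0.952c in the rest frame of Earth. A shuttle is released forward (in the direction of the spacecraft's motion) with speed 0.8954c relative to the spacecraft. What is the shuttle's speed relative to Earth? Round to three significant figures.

In units of c, u = (u' + v)/(1 + u'v) with u' = 0.8954 and v = 0.952.
Numerator: 0.8954 + 0.952 = 1.8474. Denominator: 1 + (0.8954)(0.952) = 1.8524208.
u = 1.8474/1.8524208 = 0.99729, so the speed is 0.997c.

0.997c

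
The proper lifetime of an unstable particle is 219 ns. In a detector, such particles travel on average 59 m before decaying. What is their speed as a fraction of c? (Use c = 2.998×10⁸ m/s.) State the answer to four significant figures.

Let x = d/(cτ) = 59.00 m / (2.998×10⁸ m/s × 2.190×10^-7 s) = 0.89862. Since d = βγcτ, x = βγ = β/√(1−β²).
Solving: β² = x²/(1+x²) = 0.807518/1.807518 = 0.446755, so β = 0.6684.

0.6684c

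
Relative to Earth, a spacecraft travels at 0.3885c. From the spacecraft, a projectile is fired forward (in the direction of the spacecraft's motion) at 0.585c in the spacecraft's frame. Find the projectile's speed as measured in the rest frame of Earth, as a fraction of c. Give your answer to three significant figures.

0.793c

In units of c, u = (u' + v)/(1 + u'v) with u' = 0.585 and v = 0.3885.
Numerator: 0.585 + 0.3885 = 0.9735. Denominator: 1 + (0.585)(0.3885) = 1.2272725.
u = 0.9735/1.2272725 = 0.79322, so the speed is 0.793c.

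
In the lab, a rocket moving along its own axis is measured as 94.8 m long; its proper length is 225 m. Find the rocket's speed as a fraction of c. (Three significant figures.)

0.907c

Length contraction gives γ = L₀/L = 225/94.8 = 2.3734.
β = √(1 − 1/γ²) = √0.822476 = 0.907.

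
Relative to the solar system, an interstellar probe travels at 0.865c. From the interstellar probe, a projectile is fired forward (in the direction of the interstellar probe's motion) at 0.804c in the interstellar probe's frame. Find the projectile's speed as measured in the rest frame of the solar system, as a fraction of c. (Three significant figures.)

In units of c, u = (u' + v)/(1 + u'v) with u' = 0.804 and v = 0.865.
Numerator: 0.804 + 0.865 = 1.669. Denominator: 1 + (0.804)(0.865) = 1.69546.
u = 1.669/1.69546 = 0.98439, so the speed is 0.984c.

0.984c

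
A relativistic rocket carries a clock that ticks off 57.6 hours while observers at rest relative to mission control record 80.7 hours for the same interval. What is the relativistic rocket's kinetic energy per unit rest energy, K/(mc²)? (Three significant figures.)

0.401

γ = Δt/Δτ = 80.7/57.6 = 1.40104.
Since K = (γ−1)mc², K/(mc²) = 1.40104 − 1 = 0.401.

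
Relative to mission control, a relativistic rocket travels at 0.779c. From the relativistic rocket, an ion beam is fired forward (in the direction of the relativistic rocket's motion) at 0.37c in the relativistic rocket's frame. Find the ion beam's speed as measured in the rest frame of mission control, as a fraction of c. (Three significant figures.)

Relativistic velocity addition: u = (u' + v)/(1 + u'v/c²), with u' = 0.37c and v = 0.779c.
Numerator: 0.37 + 0.779 = 1.149. Denominator: 1 + (0.37)(0.779) = 1.28823.
u = 1.149/1.28823 = 0.89192, so the speed is 0.892c.

0.892c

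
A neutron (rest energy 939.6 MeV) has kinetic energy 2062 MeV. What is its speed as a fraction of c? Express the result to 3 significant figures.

γ = 1 + K/(mc²) = 1 + 2062/939.6 = 3.1946.
β = √(1 − 1/γ²) = √(1 − 0.0979867) = √0.9020133 = 0.950.

0.950c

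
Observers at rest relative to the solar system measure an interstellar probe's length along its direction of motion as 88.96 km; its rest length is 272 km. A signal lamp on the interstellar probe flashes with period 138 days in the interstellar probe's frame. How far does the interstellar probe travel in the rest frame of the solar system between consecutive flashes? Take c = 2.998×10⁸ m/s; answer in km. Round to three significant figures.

1.03×10^13 km

Length contraction gives γ = L₀/L = 272/88.96 = 3.05755.
β = √(1 − 1/γ²) = 0.945. Lab-frame period = γτ = 3.05755×138 days = 421.94 days. Distance = βc × γτ = 0.945 × 2.998×10⁸ m/s × 36455616 s = 1.0328×10^16 m = 1.03×10^13 km.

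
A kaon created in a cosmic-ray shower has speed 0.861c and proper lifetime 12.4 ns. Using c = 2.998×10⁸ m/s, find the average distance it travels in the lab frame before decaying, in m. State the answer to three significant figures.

γ = 1/√(1 − β²) = 1/√(1 − 0.741321) = 1/√0.258679 = 1/0.508605 = 1.9662.
Lab-frame lifetime: Δt = γτ = 1.9662 × 12.4 ns = 24.381 ns.
Distance: d = vΔt = 0.861 × 2.998×10⁸ m/s × 2.4381×10^-8 s = 6.29 m.

6.29 m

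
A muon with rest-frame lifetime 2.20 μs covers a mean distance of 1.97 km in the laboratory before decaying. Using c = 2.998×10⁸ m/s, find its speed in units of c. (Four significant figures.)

0.9483c

Let x = d/(cτ) = 1970 m / (2.998×10⁸ m/s × 2.200×10^-6 s) = 2.9868. Since d = βγcτ, x = βγ = β/√(1−β²).
Solving: β² = x²/(1+x²) = 8.92097/9.92097 = 0.899203, so β = 0.9483.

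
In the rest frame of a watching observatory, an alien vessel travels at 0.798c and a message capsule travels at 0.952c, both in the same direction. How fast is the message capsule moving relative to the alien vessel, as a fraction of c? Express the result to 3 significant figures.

0.641c

Transform to the alien vessel's frame: u' = (u − v)/(1 − uv/c²).
u' = (0.952 − 0.798)/(1 − 0.952×0.798) = 0.154/0.240304 = 0.64085.
Speed in the alien vessel's frame: 0.641c (in the same direction).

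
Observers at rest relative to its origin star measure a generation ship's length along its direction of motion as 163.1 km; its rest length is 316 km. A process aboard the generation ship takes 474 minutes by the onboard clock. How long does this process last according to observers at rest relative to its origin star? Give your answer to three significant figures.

γ = L₀/L = 316/163.1 = 1.93746.
Δt = γΔτ = 1.93746 × 474 = 918 minutes.

918 minutes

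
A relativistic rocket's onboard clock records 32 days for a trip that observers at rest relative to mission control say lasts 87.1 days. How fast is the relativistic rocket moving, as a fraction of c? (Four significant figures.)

γ = Δt/Δτ = 87.1/32 = 2.7219.
β = √(1 − 1/γ²) = √(1 − 0.134976) = √0.865024 = 0.9301.

0.9301c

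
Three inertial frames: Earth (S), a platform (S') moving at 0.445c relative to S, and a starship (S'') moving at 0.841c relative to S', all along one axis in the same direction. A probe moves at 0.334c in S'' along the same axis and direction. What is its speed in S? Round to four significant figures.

0.9674c

Compose velocities in two stages. Stage 1 (into S'): u₁ = (0.334+0.841)/(1+0.334×0.841) = 0.91733.
Stage 2 (into S): u = (0.91733+0.445)/(1+0.91733×0.445) = 0.96742, so the speed is 0.9674c.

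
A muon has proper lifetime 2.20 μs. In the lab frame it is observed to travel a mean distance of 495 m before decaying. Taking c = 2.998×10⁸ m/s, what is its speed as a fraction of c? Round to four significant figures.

0.6003c

Lab distance = (lab lifetime)·v = γτ·βc, so βγ = d/(cτ) = 495.0/(2.998×10⁸ × 2.200×10^-6) = 0.7505.
With βγ = 0.7505: γ² = 1 + (βγ)² = 1.56325, and β = (βγ)/γ = 0.7505/1.2503 = 0.6003.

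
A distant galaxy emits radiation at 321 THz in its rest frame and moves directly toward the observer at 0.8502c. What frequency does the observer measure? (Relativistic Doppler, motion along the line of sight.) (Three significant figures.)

Relativistic Doppler (source moving toward): f_obs = f_src · √((1+β)/(1−β)).
With β = 0.8502: factor = √(1.8502/0.1498) = 3.5144.
f_obs = 321 × 3.5144 = 1130 THz.

1130 THz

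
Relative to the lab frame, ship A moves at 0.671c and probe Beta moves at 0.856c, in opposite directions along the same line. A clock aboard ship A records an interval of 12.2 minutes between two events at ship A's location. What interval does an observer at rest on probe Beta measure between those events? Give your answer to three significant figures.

50.1 minutes

The velocity of ship A relative to probe Beta is (0.671 + 0.856)c / (1 + 0.671×0.856) = 0.96991c; relative speed 0.96991c.
At |u| = 0.96991c, γ = (1 − 0.940725)^(−1/2) = 4.1074.
The clock on ship A records proper time, so probe Beta measures Δt = γΔτ = 4.1074 × 12.2 = 50.1 minutes.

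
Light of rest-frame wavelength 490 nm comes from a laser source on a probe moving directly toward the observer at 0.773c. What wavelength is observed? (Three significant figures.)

175 nm

Relativistic Doppler for wavelength: λ_obs = λ_src · √((1−β)/(1+β)).
With β = 0.773: factor = √(0.227/1.773) = 0.35782.
λ_obs = 490 × 0.35782 = 175 nm.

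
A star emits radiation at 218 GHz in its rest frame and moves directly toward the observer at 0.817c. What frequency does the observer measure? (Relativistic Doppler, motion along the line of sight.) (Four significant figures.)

686.9 GHz

Relativistic Doppler (source moving toward): f_obs = f_src · √((1+β)/(1−β)).
With β = 0.817: factor = √(1.817/0.183) = 3.151.
f_obs = 218 × 3.151 = 686.9 GHz.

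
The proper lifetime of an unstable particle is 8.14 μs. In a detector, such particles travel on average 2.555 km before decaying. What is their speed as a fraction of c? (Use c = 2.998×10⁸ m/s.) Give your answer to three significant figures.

0.723c

d = βγcτ ⇒ βγ = d/(cτ) = 2555 m / (2440.372 m) = 1.047.
β = (βγ)/√(1+(βγ)²) = 1.047/√2.09621 = 0.723.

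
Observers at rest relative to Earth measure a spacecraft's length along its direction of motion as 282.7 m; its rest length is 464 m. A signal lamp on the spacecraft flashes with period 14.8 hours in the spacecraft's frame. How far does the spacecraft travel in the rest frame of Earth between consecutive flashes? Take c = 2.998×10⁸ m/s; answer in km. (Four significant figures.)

2.079×10^10 km

From L = L₀/γ: γ = 464/282.7 = 1.64132.
β = √(1 − 1/γ²) = 0.79297. Lab-frame period = γτ = 1.64132×14.8 hours = 24.292 hours. Distance = βc × γτ = 0.79297 × 2.998×10⁸ m/s × 87451.2 s = 2.0790×10^13 m = 2.079×10^10 km.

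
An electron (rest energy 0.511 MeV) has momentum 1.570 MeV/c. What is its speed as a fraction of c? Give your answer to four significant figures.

βγ = pc/(mc²) = 1.570/0.511 = 3.0724.
Since γ² = 1 + (βγ)² = 10.43964, γ = √10.43964 = 3.23104, and β = (βγ)/γ = 3.0724/3.23104 = 0.9509.

0.9509c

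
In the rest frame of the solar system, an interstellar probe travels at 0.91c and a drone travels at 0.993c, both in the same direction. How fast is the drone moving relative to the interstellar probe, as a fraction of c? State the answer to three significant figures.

Transform to the interstellar probe's frame: u' = (u − v)/(1 − uv/c²).
u' = (0.993 − 0.91)/(1 − 0.993×0.91) = 0.083/0.09637 = 0.86126.
Speed in the interstellar probe's frame: 0.861c (in the same direction).

0.861c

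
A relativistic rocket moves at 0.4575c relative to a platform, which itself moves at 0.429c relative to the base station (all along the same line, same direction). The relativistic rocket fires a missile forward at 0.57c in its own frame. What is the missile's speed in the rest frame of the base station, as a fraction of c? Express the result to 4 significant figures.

Compose velocities in two stages. Stage 1 (into S'): u₁ = (0.57+0.4575)/(1+0.57×0.4575) = 0.81497.
Stage 2 (into S): u = (0.81497+0.429)/(1+0.81497×0.429) = 0.92172, so the speed is 0.9217c.

0.9217c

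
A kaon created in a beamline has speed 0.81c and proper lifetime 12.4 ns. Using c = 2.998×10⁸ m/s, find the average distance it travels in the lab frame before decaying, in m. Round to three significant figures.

γ = 1/√(1 − β²) = 1/√(1 − 0.6561) = 1/√0.3439 = 1/0.58643 = 1.7052.
Lab-frame lifetime: Δt = γτ = 1.7052 × 12.4 ns = 21.144 ns.
Distance: d = vΔt = 0.81 × 2.998×10⁸ m/s × 2.1144×10^-8 s = 5.13 m.

5.13 m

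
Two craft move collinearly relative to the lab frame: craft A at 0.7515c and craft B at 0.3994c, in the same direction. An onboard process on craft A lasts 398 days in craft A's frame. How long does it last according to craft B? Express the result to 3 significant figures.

461 days

Transform craft A's velocity into craft B's frame: (0.7515 − 0.3994)/(1 − 0.7515·0.3994) = 0.3521/0.6998509, so the relative speed is 0.50311c.
γ for this relative speed: γ = 1/√(1 − 0.25312) = 1.1571.
Craft A's interval is proper; time dilation gives Δt_B = γΔτ = 1.1571 × 398 days = 461 days.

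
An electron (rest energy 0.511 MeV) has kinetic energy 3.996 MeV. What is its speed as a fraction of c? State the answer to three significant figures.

K = (γ−1)mc², so γ = 1 + 3.996/0.511 = 8.82.
Then v/c = √(1 − γ⁻²) = √(1 − 0.0128547) = √0.9871453 = 0.994.

0.994c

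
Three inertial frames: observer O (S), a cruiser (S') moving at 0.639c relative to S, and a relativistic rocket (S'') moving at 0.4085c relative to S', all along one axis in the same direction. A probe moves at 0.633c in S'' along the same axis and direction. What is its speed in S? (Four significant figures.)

0.9593c

Apply u = (u'+v)/(1+u'v) twice. Probe in the cruiser frame: (0.633+0.4085)/(1+0.633·0.4085) = 1.0415/1.2585805 = 0.82752c.
That velocity, transformed to the rest frame of observer O: (0.82752+0.639)/(1+0.82752·0.639) = 1.46652/1.52878528 = 0.95927c.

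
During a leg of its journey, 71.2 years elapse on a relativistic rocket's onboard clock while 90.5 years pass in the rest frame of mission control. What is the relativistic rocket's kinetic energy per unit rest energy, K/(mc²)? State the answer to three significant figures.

0.271

γ = Δt/Δτ = 90.5/71.2 = 1.27107.
Since K = (γ−1)mc², K/(mc²) = 1.27107 − 1 = 0.271.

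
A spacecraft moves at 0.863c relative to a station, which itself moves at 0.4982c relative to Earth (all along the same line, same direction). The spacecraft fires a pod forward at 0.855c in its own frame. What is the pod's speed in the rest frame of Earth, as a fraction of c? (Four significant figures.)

0.9962c

Compose velocities in two stages. Stage 1 (into S'): u₁ = (0.855+0.863)/(1+0.855×0.863) = 0.98857.
Stage 2 (into S): u = (0.98857+0.4982)/(1+0.98857×0.4982) = 0.99616, so the speed is 0.9962c.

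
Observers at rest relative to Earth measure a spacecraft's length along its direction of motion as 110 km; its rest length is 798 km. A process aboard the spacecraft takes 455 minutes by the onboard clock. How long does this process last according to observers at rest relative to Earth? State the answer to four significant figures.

From L = L₀/γ: γ = 798/110 = 7.25455.
Δt = γΔτ = 7.25455 × 455 = 3301 minutes.

3301 minutes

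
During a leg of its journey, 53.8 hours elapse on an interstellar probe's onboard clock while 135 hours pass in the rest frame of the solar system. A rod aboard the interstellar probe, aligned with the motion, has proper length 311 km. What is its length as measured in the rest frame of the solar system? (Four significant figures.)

123.9 km

The time-dilation ratio gives γ = 135/53.8 = 2.50929.
L = L₀/γ = 311/2.50929 = 123.9 km.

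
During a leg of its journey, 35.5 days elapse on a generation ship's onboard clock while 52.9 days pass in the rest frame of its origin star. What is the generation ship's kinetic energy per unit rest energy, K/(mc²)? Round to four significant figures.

0.4901

From Δt = γΔτ: γ = 52.9/35.5 = 1.49014.
K/(mc²) = γ − 1 = 1.49014 − 1 = 0.4901.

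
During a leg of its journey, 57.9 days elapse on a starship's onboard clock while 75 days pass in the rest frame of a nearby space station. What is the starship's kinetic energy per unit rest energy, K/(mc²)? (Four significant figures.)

From Δt = γΔτ: γ = 75/57.9 = 1.29534.
K/(mc²) = γ − 1 = 1.29534 − 1 = 0.2953.

0.2953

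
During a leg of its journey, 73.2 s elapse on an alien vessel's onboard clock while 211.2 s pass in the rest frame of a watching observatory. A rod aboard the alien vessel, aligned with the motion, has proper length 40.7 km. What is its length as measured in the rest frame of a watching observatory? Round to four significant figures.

The time-dilation ratio gives γ = 211.2/73.2 = 2.88525.
The rod contracts by the same γ: 40.7 km / 2.88525 = 14.11 km.

14.11 km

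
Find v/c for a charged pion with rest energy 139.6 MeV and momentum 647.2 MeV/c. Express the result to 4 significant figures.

βγ = pc/(mc²) = 647.2/139.6 = 4.6361.
Since γ² = 1 + (βγ)² = 22.4934, γ = √22.4934 = 4.74272, and β = (βγ)/γ = 4.6361/4.74272 = 0.9775.

0.9775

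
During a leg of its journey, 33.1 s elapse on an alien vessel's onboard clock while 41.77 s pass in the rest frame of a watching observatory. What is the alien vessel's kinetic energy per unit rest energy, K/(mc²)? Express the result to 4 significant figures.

γ = Δt/Δτ = 41.77/33.1 = 1.26193.
Since K = (γ−1)mc², K/(mc²) = 1.26193 − 1 = 0.2619.

0.2619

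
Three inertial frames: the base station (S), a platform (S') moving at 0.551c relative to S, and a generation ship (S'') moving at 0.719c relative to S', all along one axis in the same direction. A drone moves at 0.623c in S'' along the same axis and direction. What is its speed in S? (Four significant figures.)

Apply u = (u'+v)/(1+u'v) twice. Drone in the platform frame: (0.623+0.719)/(1+0.623·0.719) = 1.342/1.447937 = 0.92684c.
That velocity, transformed to the rest frame of the base station: (0.92684+0.551)/(1+0.92684·0.551) = 1.47784/1.51068884 = 0.97826c.

0.9783c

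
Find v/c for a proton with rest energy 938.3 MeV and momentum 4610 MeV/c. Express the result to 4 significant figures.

0.9799

pc/(mc²) = 4610/938.3 = 4.9131 = βγ = β/√(1−β²).
So β² = x²/(1 + x²) with x = 4.9131: x² = 24.1386, β² = 24.1386/25.1386 = 0.960221, β = 0.9799.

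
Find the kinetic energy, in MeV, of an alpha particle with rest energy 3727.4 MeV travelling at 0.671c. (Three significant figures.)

γ = 1/√(1 − β²) = 1/√(1 − 0.450241) = 1/√0.549759 = 1/0.741457 = 1.3487.
Kinetic energy: K = (γ − 1)mc² = (1.3487 − 1) × 3727.4 MeV = 0.3487 × 3727.4 = 1300 MeV.

1300 MeV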